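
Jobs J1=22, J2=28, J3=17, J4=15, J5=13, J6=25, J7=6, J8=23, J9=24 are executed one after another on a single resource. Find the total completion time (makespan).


Sequential makespan: sum all processing times
= 22 + 28 + 17 + 15 + 13 + 25 + 6 + 23 + 24
= 173 time units


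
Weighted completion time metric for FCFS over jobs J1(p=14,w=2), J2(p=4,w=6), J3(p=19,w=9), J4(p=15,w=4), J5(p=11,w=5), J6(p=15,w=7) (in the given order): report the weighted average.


Completion times:
  J1: C=14, w×C=2×14=28
  J2: C=18, w×C=6×18=108
  J3: C=37, w×C=9×37=333
  J4: C=52, w×C=4×52=208
  J5: C=63, w×C=5×63=315
  J6: C=78, w×C=7×78=546
Sum w×C = 1538
Sum w = 33
Weighted avg = 1538/33
= 46.61


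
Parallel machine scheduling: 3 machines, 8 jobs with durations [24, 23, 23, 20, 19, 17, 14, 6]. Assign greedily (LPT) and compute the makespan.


Jobs (LPT sorted): [24, 23, 23, 20, 19, 17, 14, 6]
Machines: 3
  J=24 → Machine 1 (load: 0+24=24)
  J=23 → Machine 2 (load: 0+23=23)
  J=23 → Machine 3 (load: 0+23=23)
  J=20 → Machine 2 (load: 23+20=43)
  J=19 → Machine 3 (load: 23+19=42)
  J=17 → Machine 1 (load: 24+17=41)
  J=14 → Machine 1 (load: 41+14=55)
  J=6 → Machine 3 (load: 42+6=48)
Machine loads: [55, 43, 48]
Makespan = max = 55 time units


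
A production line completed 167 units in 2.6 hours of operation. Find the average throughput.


Throughput = units / time
= 167 / 2.6
= 64.2 units/hour


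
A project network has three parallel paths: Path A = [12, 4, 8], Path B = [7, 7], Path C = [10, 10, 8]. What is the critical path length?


Path A: 12 + 4 + 8 = 24
Path B: 7 + 7 = 14
Path C: 10 + 10 + 8 = 28
Critical path = longest = max(24, 14, 28)
= 28 (Path C)


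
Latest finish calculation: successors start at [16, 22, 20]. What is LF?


LF = min of all successor start times
Successors start at: [16, 22, 20]
LF = min(16, 22, 20)
= 16


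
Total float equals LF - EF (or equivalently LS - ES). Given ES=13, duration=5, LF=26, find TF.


EF = ES + duration = 13 + 5 = 18
LS = LF - duration = 26 - 5 = 21
Total Float = LF - EF = 26 - 18
(or LS - ES = 21 - 13)
= 8


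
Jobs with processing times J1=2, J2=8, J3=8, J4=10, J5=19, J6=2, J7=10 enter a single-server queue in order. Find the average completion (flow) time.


Completion times:
  J1: completes at 2
  J2: completes at 10
  J3: completes at 18
  J4: completes at 28
  J5: completes at 47
  J6: completes at 49
  J7: completes at 59
Sum = 213
Average = 213/7
= 30.43


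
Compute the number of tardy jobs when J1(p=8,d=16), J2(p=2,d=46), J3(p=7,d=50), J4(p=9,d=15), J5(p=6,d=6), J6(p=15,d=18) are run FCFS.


Completion vs due date:
  J1: C=8, d=16 → on time
  J2: C=10, d=46 → on time
  J3: C=17, d=50 → on time
  J4: C=26, d=15 → TARDY
  J5: C=32, d=6 → TARDY
  J6: C=47, d=18 → TARDY
Tardy jobs: J4, J5, J6
Count = 3


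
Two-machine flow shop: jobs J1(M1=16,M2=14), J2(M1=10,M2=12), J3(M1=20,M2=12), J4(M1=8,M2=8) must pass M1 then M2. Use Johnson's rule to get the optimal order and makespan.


Johnson's rule:
Group 1 (M1≤M2, sort by M1): ['J4', 'J2']
Group 2 (M1>M2, sort desc M2): ['J1', 'J3']
Sequence: J4 → J2 → J1 → J3
Makespan calculation:
  J4: M1 done=8, M2 done=16
  J2: M1 done=18, M2 done=30
  J1: M1 done=34, M2 done=48
  J3: M1 done=54, M2 done=66
= Sequence: J4 → J2 → J1 → J3, Makespan: 66


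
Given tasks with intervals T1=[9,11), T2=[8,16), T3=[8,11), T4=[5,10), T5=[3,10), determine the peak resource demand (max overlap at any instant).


Check each time point for overlaps:
  t=9: 5 tasks active (T1, T2, T3, T4, T5)
Max concurrent = 5


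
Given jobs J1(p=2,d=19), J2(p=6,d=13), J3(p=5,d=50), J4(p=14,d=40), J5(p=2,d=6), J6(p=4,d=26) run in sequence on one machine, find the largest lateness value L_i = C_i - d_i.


Lateness per job (L = C - d):
  J1: C=2, d=19, L=-17
  J2: C=8, d=13, L=-5
  J3: C=13, d=50, L=-37
  J4: C=27, d=40, L=-13
  J5: C=29, d=6, L=23
  J6: C=33, d=26, L=7
Lmax = max(-17, -5, -37, -13, 23, 7)
= 23


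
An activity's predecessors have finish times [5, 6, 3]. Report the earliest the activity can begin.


ES = max of all predecessor completion times
Predecessors: [5, 6, 3]
ES = max(5, 6, 3)
= 6


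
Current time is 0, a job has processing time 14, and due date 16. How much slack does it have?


Slack = due - current_time - processing
= 16 - 0 - 14
= 2


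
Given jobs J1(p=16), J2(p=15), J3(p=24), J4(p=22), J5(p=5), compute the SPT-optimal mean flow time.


SPT order: J5 → J2 → J1 → J4 → J3
Completion times:
  J5: C=5
  J2: C=20
  J1: C=36
  J4: C=58
  J3: C=82
Sum = 201, n = 5
Mean flow = 201/5
= 40.20


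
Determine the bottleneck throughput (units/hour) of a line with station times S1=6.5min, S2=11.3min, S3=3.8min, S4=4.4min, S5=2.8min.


Bottleneck = longest station time
Station times: [6.5, 11.3, 3.8, 4.4, 2.8]
Max = 11.3 min
Rate = 60 / 11.3
= 5.31 units/hour (bottleneck: 11.3min)


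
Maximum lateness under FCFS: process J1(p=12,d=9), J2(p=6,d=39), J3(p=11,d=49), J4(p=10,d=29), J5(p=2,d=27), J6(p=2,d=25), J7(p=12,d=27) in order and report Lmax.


Lateness per job (L = C - d):
  J1: C=12, d=9, L=3
  J2: C=18, d=39, L=-21
  J3: C=29, d=49, L=-20
  J4: C=39, d=29, L=10
  J5: C=41, d=27, L=14
  J6: C=43, d=25, L=18
  J7: C=55, d=27, L=28
Lmax = max(3, -21, -20, 10, 14, 18, 28)
= 28


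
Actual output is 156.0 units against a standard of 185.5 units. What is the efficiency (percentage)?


Efficiency = (actual / standard) × 100
= (156.0 / 185.5) × 100
= 84.1%


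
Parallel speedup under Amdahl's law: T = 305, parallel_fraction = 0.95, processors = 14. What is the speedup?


Amdahl's law: T_p = T × ((1-p) + p/N)
= 305 × ((1-0.95) + 0.95/14)
= 305 × (0.05 + 0.0679)
= 305 × 0.1179
= 35.95
Speedup = 305/35.95
= 8.48×


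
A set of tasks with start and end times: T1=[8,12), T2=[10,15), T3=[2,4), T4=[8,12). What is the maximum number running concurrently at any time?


Check each time point for overlaps:
  t=10: 3 tasks active (T1, T2, T4)
Max concurrent = 3


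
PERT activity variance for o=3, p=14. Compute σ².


σ² = ((p - o) / 6)² = (p - o)² / 36
= (14 - 3)² / 36
= 11² / 36
= 121 / 36
= 3.3611


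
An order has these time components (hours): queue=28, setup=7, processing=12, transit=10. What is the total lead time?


Lead time = queue + setup + processing + transit
= 28 + 7 + 12 + 10
= 57 hours


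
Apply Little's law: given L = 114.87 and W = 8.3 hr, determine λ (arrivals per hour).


Little's law: L = λW → λ = L / W
= 114.87 / 8.3
= 13.84 per hour


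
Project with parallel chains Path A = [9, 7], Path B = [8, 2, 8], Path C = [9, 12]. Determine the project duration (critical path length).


Path A: 9 + 7 = 16
Path B: 8 + 2 + 8 = 18
Path C: 9 + 12 = 21
Critical path = longest = max(16, 18, 21)
= 21 (Path C)


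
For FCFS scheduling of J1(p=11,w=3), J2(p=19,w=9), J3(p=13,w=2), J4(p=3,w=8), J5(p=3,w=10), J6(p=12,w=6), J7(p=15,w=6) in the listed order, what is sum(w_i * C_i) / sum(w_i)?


Completion times:
  J1: C=11, w×C=3×11=33
  J2: C=30, w×C=9×30=270
  J3: C=43, w×C=2×43=86
  J4: C=46, w×C=8×46=368
  J5: C=49, w×C=10×49=490
  J6: C=61, w×C=6×61=366
  J7: C=76, w×C=6×76=456
Sum w×C = 2069
Sum w = 44
Weighted avg = 2069/44
= 47.02


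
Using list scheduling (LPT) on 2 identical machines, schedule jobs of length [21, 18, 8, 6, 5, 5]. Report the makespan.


Jobs (LPT sorted): [21, 18, 8, 6, 5, 5]
Machines: 2
  J=21 → Machine 1 (load: 0+21=21)
  J=18 → Machine 2 (load: 0+18=18)
  J=8 → Machine 2 (load: 18+8=26)
  J=6 → Machine 1 (load: 21+6=27)
  J=5 → Machine 2 (load: 26+5=31)
  J=5 → Machine 1 (load: 27+5=32)
Machine loads: [32, 31]
Makespan = max = 32 time units


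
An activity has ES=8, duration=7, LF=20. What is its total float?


EF = ES + duration = 8 + 7 = 15
LS = LF - duration = 20 - 7 = 13
Total Float = LF - EF = 20 - 15
(or LS - ES = 13 - 8)
= 5


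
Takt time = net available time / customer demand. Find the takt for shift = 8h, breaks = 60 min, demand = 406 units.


Available = 8×60 - 60 = 420 min
Takt time = 420 / 406
= 1.03 min/unit


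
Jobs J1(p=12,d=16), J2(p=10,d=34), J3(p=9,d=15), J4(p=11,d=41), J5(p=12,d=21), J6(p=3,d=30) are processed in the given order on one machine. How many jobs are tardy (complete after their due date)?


Completion vs due date:
  J1: C=12, d=16 → on time
  J2: C=22, d=34 → on time
  J3: C=31, d=15 → TARDY
  J4: C=42, d=41 → TARDY
  J5: C=54, d=21 → TARDY
  J6: C=57, d=30 → TARDY
Tardy jobs: J3, J4, J5, J6
Count = 4


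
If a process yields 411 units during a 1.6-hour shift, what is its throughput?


Throughput = units / time
= 411 / 1.6
= 256.9 units/hour


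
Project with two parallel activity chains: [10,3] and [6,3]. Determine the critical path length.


Path A: 10 + 3 = 13
Path B: 6 + 3 = 9
Critical path = longest = max(13, 9)
= 13 (Path A)


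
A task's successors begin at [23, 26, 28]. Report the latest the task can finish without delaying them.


LF = min of all successor start times
Successors start at: [23, 26, 28]
LF = min(23, 26, 28)
= 23


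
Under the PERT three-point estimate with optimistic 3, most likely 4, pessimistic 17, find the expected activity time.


te = (o + 4m + p) / 6
= (3 + 4×4 + 17) / 6
= (3 + 16 + 17) / 6
= 36 / 6
= 6.00


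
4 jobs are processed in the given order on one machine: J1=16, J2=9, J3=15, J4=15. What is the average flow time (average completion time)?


Completion times:
  J1: completes at 16
  J2: completes at 25
  J3: completes at 40
  J4: completes at 55
Sum = 136
Average = 136/4
= 34.00


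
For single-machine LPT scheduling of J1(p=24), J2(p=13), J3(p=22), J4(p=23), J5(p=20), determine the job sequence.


LPT: sort by longest processing time first
  J1: p=24
  J4: p=23
  J3: p=22
  J5: p=20
  J2: p=13
Order: J1 → J4 → J3 → J5 → J2


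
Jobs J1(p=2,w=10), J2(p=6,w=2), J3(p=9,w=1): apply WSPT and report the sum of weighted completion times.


WSPT order (by p/w): J1 → J2 → J3
  J1: C=2, w·C=10×2=20
  J2: C=8, w·C=2×8=16
  J3: C=17, w·C=1×17=17
Σ w·C = 53
= 53


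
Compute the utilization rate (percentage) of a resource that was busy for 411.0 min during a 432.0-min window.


Utilization = busy / total × 100
= 411.0 / 432.0 × 100
= 95.1%


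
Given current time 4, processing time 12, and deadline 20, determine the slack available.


Slack = due - current_time - processing
= 20 - 4 - 12
= 4


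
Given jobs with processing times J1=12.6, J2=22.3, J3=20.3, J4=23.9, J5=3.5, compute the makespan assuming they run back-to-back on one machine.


Sequential makespan: sum all processing times
= 12.6 + 22.3 + 20.3 + 23.9 + 3.5
= 82.6 time units


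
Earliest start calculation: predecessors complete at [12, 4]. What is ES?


ES = max of all predecessor completion times
Predecessors: [12, 4]
ES = max(12, 4)
= 12


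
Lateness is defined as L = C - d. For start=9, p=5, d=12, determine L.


Completion = 9 + 5 = 14
Lateness = C - d = 14 - 12
= 2


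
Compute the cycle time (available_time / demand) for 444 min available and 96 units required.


Cycle time = available time / demand
= 444 / 96
= 4.62 min/unit


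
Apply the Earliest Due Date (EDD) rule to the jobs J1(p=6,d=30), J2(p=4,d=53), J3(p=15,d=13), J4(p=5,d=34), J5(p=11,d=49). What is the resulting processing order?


EDD: sort by earliest due date
  J3: d=13, p=15
  J1: d=30, p=6
  J4: d=34, p=5
  J5: d=49, p=11
  J2: d=53, p=4
Order: J3 → J1 → J4 → J5 → J2


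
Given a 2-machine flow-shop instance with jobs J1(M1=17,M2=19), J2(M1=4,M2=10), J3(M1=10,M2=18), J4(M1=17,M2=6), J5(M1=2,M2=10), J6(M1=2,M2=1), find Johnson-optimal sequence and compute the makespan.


Johnson's rule:
Group 1 (M1≤M2, sort by M1): ['J5', 'J2', 'J3', 'J1']
Group 2 (M1>M2, sort desc M2): ['J4', 'J6']
Sequence: J5 → J2 → J3 → J1 → J4 → J6
Makespan calculation:
  J5: M1 done=2, M2 done=12
  J2: M1 done=6, M2 done=22
  J3: M1 done=16, M2 done=40
  J1: M1 done=33, M2 done=59
  J4: M1 done=50, M2 done=65
  J6: M1 done=52, M2 done=66
= Sequence: J5 → J2 → J3 → J1 → J4 → J6, Makespan: 66


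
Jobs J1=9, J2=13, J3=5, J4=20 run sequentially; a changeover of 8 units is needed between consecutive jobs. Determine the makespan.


Makespan = Σ processing + (n-1) × setup
= (9 + 13 + 5 + 20) + (4-1)×8
= 47 + 24
= 71 time units


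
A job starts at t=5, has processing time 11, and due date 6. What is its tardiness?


Completion = start + processing = 5 + 11 = 16
Tardiness = max(0, C - d) = max(0, 16 - 6)
= max(0, 10)
= 10


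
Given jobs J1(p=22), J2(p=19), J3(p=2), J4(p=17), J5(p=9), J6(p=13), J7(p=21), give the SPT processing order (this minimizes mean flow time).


SPT: sort by shortest processing time
  J3: p=2
  J5: p=9
  J6: p=13
  J4: p=17
  J2: p=19
  J7: p=21
  J1: p=22
Order: J3 → J5 → J6 → J4 → J2 → J7 → J1


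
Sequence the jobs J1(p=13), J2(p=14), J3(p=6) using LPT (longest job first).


LPT: sort by longest processing time first
  J2: p=14
  J1: p=13
  J3: p=6
Order: J2 → J1 → J3


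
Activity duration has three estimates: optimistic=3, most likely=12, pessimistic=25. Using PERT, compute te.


te = (o + 4m + p) / 6
= (3 + 4×12 + 25) / 6
= (3 + 48 + 25) / 6
= 76 / 6
= 12.67


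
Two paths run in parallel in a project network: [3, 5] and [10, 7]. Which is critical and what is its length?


Path A: 3 + 5 = 8
Path B: 10 + 7 = 17
Critical path = longest = max(8, 17)
= 17 (Path B)


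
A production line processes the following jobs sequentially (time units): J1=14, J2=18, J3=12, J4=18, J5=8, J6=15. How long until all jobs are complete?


Sequential makespan: sum all processing times
= 14 + 18 + 12 + 18 + 8 + 15
= 85 time units


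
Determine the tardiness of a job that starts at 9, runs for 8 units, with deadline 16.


Completion = start + processing = 9 + 8 = 17
Tardiness = max(0, C - d) = max(0, 17 - 16)
= max(0, 1)
= 1


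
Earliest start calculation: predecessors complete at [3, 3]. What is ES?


ES = max of all predecessor completion times
Predecessors: [3, 3]
ES = max(3, 3)
= 3


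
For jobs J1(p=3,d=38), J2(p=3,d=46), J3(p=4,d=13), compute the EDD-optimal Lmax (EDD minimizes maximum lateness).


EDD order: J3 → J1 → J2
Completion and lateness:
  J3: C=4, d=13, L=4-13=-9
  J1: C=7, d=38, L=7-38=-31
  J2: C=10, d=46, L=10-46=-36
Lmax = max(-9, -31, -36)
= -9


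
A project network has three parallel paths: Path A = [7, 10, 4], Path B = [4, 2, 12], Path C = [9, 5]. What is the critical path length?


Path A: 7 + 10 + 4 = 21
Path B: 4 + 2 + 12 = 18
Path C: 9 + 5 = 14
Critical path = longest = max(21, 18, 14)
= 21 (Path A)


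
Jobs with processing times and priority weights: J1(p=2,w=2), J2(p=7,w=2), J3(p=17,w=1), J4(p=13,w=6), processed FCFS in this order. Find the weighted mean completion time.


Completion times:
  J1: C=2, w×C=2×2=4
  J2: C=9, w×C=2×9=18
  J3: C=26, w×C=1×26=26
  J4: C=39, w×C=6×39=234
Sum w×C = 282
Sum w = 11
Weighted avg = 282/11
= 25.64


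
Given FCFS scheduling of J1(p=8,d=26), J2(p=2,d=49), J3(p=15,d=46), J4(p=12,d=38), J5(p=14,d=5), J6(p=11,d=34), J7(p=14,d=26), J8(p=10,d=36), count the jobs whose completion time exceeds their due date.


Completion vs due date:
  J1: C=8, d=26 → on time
  J2: C=10, d=49 → on time
  J3: C=25, d=46 → on time
  J4: C=37, d=38 → on time
  J5: C=51, d=5 → TARDY
  J6: C=62, d=34 → TARDY
  J7: C=76, d=26 → TARDY
  J8: C=86, d=36 → TARDY
Tardy jobs: J5, J6, J7, J8
Count = 4


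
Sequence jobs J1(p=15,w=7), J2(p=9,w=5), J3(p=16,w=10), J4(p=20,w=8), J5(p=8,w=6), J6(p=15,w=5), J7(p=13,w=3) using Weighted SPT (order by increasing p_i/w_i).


WSPT (Smith's rule): sort by p/w ascending
  J5: p/w = 8/6 = 1.333
  J3: p/w = 16/10 = 1.600
  J2: p/w = 9/5 = 1.800
  J1: p/w = 15/7 = 2.143
  J4: p/w = 20/8 = 2.500
  J6: p/w = 15/5 = 3.000
  J7: p/w = 13/3 = 4.333
Order: J5 → J3 → J2 → J1 → J4 → J6 → J7


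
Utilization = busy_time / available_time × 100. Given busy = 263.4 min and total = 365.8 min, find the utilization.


Utilization = busy / total × 100
= 263.4 / 365.8 × 100
= 72.0%


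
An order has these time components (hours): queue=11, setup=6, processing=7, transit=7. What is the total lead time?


Lead time = queue + setup + processing + transit
= 11 + 6 + 7 + 7
= 31 hours


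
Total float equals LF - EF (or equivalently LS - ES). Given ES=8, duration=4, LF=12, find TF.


EF = ES + duration = 8 + 4 = 12
LS = LF - duration = 12 - 4 = 8
Total Float = LF - EF = 12 - 12
(or LS - ES = 8 - 8)
= 0


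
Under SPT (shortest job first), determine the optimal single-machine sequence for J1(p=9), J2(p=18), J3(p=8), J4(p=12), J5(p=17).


SPT: sort by shortest processing time
  J3: p=8
  J1: p=9
  J4: p=12
  J5: p=17
  J2: p=18
Order: J3 → J1 → J4 → J5 → J2


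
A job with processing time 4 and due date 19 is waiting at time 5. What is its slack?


Slack = due - current_time - processing
= 19 - 5 - 4
= 10


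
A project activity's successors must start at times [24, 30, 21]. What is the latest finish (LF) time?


LF = min of all successor start times
Successors start at: [24, 30, 21]
LF = min(24, 30, 21)
= 21


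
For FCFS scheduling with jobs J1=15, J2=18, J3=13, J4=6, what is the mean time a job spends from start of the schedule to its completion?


Completion times:
  J1: completes at 15
  J2: completes at 33
  J3: completes at 46
  J4: completes at 52
Sum = 146
Average = 146/4
= 36.50


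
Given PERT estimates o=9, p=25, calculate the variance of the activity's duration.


σ² = ((p - o) / 6)² = (p - o)² / 36
= (25 - 9)² / 36
= 16² / 36
= 256 / 36
= 7.1111


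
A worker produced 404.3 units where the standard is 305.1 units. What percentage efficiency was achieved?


Efficiency = (actual / standard) × 100
= (404.3 / 305.1) × 100
= 132.5%


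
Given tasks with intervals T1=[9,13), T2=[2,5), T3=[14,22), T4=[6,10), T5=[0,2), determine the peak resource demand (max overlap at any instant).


Check each time point for overlaps:
  t=9: 2 tasks active (T1, T4)
Max concurrent = 2


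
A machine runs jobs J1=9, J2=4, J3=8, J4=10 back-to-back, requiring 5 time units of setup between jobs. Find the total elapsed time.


Makespan = Σ processing + (n-1) × setup
= (9 + 4 + 8 + 10) + (4-1)×5
= 31 + 15
= 46 time units


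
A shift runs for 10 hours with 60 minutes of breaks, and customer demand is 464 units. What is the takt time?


Available = 10×60 - 60 = 540 min
Takt time = 540 / 464
= 1.16 min/unit


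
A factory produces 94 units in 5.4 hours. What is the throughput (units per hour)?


Throughput = units / time
= 94 / 5.4
= 17.4 units/hour


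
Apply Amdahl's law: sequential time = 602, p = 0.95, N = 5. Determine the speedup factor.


Amdahl's law: T_p = T × ((1-p) + p/N)
= 602 × ((1-0.95) + 0.95/5)
= 602 × (0.05 + 0.1900)
= 602 × 0.2400
= 144.48
Speedup = 602/144.48
= 4.17×


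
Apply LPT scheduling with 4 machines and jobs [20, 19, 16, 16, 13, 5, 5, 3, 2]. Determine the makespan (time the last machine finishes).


Jobs (LPT sorted): [20, 19, 16, 16, 13, 5, 5, 3, 2]
Machines: 4
  J=20 → Machine 1 (load: 0+20=20)
  J=19 → Machine 2 (load: 0+19=19)
  J=16 → Machine 3 (load: 0+16=16)
  J=16 → Machine 4 (load: 0+16=16)
  J=13 → Machine 3 (load: 16+13=29)
  J=5 → Machine 4 (load: 16+5=21)
  J=5 → Machine 2 (load: 19+5=24)
  J=3 → Machine 1 (load: 20+3=23)
  J=2 → Machine 4 (load: 21+2=23)
Machine loads: [23, 24, 29, 23]
Makespan = max = 29 time units


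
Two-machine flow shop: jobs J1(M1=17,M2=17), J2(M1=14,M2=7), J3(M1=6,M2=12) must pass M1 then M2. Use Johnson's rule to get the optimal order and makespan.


Johnson's rule:
Group 1 (M1≤M2, sort by M1): ['J3', 'J1']
Group 2 (M1>M2, sort desc M2): ['J2']
Sequence: J3 → J1 → J2
Makespan calculation:
  J3: M1 done=6, M2 done=18
  J1: M1 done=23, M2 done=40
  J2: M1 done=37, M2 done=47
= Sequence: J3 → J1 → J2, Makespan: 47


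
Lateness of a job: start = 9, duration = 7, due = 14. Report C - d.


Completion = 9 + 7 = 16
Lateness = C - d = 16 - 14
= 2


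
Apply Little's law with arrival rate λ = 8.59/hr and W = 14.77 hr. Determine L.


Little's law: L = λ × W
= 8.59 × 14.77
= 126.87


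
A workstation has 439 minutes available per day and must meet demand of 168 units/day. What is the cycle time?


Cycle time = available time / demand
= 439 / 168
= 2.61 min/unit


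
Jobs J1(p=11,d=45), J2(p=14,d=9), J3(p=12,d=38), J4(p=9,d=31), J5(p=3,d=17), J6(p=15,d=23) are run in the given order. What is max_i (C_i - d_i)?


Lateness per job (L = C - d):
  J1: C=11, d=45, L=-34
  J2: C=25, d=9, L=16
  J3: C=37, d=38, L=-1
  J4: C=46, d=31, L=15
  J5: C=49, d=17, L=32
  J6: C=64, d=23, L=41
Lmax = max(-34, 16, -1, 15, 32, 41)
= 41


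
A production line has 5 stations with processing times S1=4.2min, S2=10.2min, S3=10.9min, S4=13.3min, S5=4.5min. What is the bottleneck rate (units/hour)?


Bottleneck = longest station time
Station times: [4.2, 10.2, 10.9, 13.3, 4.5]
Max = 13.3 min
Rate = 60 / 13.3
= 4.51 units/hour (bottleneck: 13.3min)


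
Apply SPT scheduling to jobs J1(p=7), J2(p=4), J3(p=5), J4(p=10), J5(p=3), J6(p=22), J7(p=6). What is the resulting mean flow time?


SPT order: J5 → J2 → J3 → J7 → J1 → J4 → J6
Completion times:
  J5: C=3
  J2: C=7
  J3: C=12
  J7: C=18
  J1: C=25
  J4: C=35
  J6: C=57
Sum = 157, n = 7
Mean flow = 157/7
= 22.43


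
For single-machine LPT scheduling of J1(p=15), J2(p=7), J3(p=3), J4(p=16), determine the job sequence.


LPT: sort by longest processing time first
  J4: p=16
  J1: p=15
  J2: p=7
  J3: p=3
Order: J4 → J1 → J2 → J3


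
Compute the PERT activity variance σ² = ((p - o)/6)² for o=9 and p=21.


σ² = ((p - o) / 6)² = (p - o)² / 36
= (21 - 9)² / 36
= 12² / 36
= 144 / 36
= 4.0000


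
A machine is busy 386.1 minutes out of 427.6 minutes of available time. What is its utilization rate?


Utilization = busy / total × 100
= 386.1 / 427.6 × 100
= 90.3%


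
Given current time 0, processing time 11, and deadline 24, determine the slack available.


Slack = due - current_time - processing
= 24 - 0 - 11
= 13


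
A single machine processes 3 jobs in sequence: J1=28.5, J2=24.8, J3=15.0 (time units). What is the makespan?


Sequential makespan: sum all processing times
= 28.5 + 24.8 + 15.0
= 68.3 time units


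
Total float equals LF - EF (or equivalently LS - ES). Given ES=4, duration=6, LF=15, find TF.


EF = ES + duration = 4 + 6 = 10
LS = LF - duration = 15 - 6 = 9
Total Float = LF - EF = 15 - 10
(or LS - ES = 9 - 4)
= 5


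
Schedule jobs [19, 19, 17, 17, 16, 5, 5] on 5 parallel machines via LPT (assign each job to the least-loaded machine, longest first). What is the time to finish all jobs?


Jobs (LPT sorted): [19, 19, 17, 17, 16, 5, 5]
Machines: 5
  J=19 → Machine 1 (load: 0+19=19)
  J=19 → Machine 2 (load: 0+19=19)
  J=17 → Machine 3 (load: 0+17=17)
  J=17 → Machine 4 (load: 0+17=17)
  J=16 → Machine 5 (load: 0+16=16)
  J=5 → Machine 5 (load: 16+5=21)
  J=5 → Machine 3 (load: 17+5=22)
Machine loads: [19, 19, 22, 17, 21]
Makespan = max = 22 time units


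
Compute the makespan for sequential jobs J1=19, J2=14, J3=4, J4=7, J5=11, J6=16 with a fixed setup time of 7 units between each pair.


Makespan = Σ processing + (n-1) × setup
= (19 + 14 + 4 + 7 + 11 + 16) + (6-1)×7
= 71 + 35
= 106 time units


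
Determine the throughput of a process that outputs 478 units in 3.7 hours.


Throughput = units / time
= 478 / 3.7
= 129.2 units/hour


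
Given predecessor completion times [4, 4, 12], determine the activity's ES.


ES = max of all predecessor completion times
Predecessors: [4, 4, 12]
ES = max(4, 4, 12)
= 12


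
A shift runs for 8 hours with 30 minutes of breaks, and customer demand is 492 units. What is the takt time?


Available = 8×60 - 30 = 450 min
Takt time = 450 / 492
= 0.91 min/unit


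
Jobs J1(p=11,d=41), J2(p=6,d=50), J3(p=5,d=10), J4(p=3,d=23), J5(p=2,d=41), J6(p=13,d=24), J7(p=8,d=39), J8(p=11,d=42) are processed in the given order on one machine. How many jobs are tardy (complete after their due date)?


Completion vs due date:
  J1: C=11, d=41 → on time
  J2: C=17, d=50 → on time
  J3: C=22, d=10 → TARDY
  J4: C=25, d=23 → TARDY
  J5: C=27, d=41 → on time
  J6: C=40, d=24 → TARDY
  J7: C=48, d=39 → TARDY
  J8: C=59, d=42 → TARDY
Tardy jobs: J3, J4, J6, J7, J8
Count = 5


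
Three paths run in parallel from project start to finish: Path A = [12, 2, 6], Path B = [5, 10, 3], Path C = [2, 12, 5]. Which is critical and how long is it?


Path A: 12 + 2 + 6 = 20
Path B: 5 + 10 + 3 = 18
Path C: 2 + 12 + 5 = 19
Critical path = longest = max(20, 18, 19)
= 20 (Path A)


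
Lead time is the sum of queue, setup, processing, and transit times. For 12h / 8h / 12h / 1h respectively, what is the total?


Lead time = queue + setup + processing + transit
= 12 + 8 + 12 + 1
= 33 hours


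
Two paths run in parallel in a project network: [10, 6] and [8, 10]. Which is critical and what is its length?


Path A: 10 + 6 = 16
Path B: 8 + 10 = 18
Critical path = longest = max(16, 18)
= 18 (Path B)


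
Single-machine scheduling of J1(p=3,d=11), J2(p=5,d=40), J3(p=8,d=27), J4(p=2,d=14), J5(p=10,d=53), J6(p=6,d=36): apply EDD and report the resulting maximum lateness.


EDD order: J1 → J4 → J3 → J6 → J2 → J5
Completion and lateness:
  J1: C=3, d=11, L=3-11=-8
  J4: C=5, d=14, L=5-14=-9
  J3: C=13, d=27, L=13-27=-14
  J6: C=19, d=36, L=19-36=-17
  J2: C=24, d=40, L=24-40=-16
  J5: C=34, d=53, L=34-53=-19
Lmax = max(-8, -9, -14, -17, -16, -19)
= -8


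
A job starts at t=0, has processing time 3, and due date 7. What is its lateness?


Completion = 0 + 3 = 3
Lateness = C - d = 3 - 7
= -4


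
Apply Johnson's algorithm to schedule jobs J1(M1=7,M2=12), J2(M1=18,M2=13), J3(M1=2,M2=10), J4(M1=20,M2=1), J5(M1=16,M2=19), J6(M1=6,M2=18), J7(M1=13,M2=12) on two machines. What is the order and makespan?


Johnson's rule:
Group 1 (M1≤M2, sort by M1): ['J3', 'J6', 'J1', 'J5']
Group 2 (M1>M2, sort desc M2): ['J2', 'J7', 'J4']
Sequence: J3 → J6 → J1 → J5 → J2 → J7 → J4
Makespan calculation:
  J3: M1 done=2, M2 done=12
  J6: M1 done=8, M2 done=30
  J1: M1 done=15, M2 done=42
  J5: M1 done=31, M2 done=61
  J2: M1 done=49, M2 done=74
  J7: M1 done=62, M2 done=86
  J4: M1 done=82, M2 done=87
= Sequence: J3 → J6 → J1 → J5 → J2 → J7 → J4, Makespan: 87


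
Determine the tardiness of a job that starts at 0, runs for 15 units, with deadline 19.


Completion = start + processing = 0 + 15 = 15
Tardiness = max(0, C - d) = max(0, 15 - 19)
= max(0, -4)
= 0


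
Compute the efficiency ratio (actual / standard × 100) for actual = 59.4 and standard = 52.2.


Efficiency = (actual / standard) × 100
= (59.4 / 52.2) × 100
= 113.8%


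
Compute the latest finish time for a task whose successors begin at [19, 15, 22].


LF = min of all successor start times
Successors start at: [19, 15, 22]
LF = min(19, 15, 22)
= 15


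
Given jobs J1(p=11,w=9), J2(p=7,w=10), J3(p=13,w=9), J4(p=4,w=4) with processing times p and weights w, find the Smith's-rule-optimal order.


WSPT (Smith's rule): sort by p/w ascending
  J2: p/w = 7/10 = 0.700
  J4: p/w = 4/4 = 1.000
  J1: p/w = 11/9 = 1.222
  J3: p/w = 13/9 = 1.444
Order: J2 → J4 → J1 → J3


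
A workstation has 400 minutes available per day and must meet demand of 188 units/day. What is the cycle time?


Cycle time = available time / demand
= 400 / 188
= 2.13 min/unit


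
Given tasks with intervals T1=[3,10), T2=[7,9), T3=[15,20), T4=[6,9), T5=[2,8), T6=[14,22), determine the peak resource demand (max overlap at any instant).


Check each time point for overlaps:
  t=7: 4 tasks active (T1, T2, T4, T5)
Max concurrent = 4


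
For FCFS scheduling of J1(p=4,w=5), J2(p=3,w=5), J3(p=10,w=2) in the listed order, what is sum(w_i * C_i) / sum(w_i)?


Completion times:
  J1: C=4, w×C=5×4=20
  J2: C=7, w×C=5×7=35
  J3: C=17, w×C=2×17=34
Sum w×C = 89
Sum w = 12
Weighted avg = 89/12
= 7.42


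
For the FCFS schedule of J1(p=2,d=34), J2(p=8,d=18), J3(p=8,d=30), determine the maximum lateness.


Lateness per job (L = C - d):
  J1: C=2, d=34, L=-32
  J2: C=10, d=18, L=-8
  J3: C=18, d=30, L=-12
Lmax = max(-32, -8, -12)
= -8


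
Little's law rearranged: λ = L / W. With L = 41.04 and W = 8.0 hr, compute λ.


Little's law: L = λW → λ = L / W
= 41.04 / 8.0
= 5.13 per hour


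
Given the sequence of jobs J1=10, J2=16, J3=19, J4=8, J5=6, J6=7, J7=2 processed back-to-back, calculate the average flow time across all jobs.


Completion times:
  J1: completes at 10
  J2: completes at 26
  J3: completes at 45
  J4: completes at 53
  J5: completes at 59
  J6: completes at 66
  J7: completes at 68
Sum = 327
Average = 327/7
= 46.71


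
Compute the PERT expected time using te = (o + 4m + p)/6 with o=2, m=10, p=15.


te = (o + 4m + p) / 6
= (2 + 4×10 + 15) / 6
= (2 + 40 + 15) / 6
= 57 / 6
= 9.50


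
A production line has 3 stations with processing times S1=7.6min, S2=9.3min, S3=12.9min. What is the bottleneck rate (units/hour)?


Bottleneck = longest station time
Station times: [7.6, 9.3, 12.9]
Max = 12.9 min
Rate = 60 / 12.9
= 4.65 units/hour (bottleneck: 12.9min)


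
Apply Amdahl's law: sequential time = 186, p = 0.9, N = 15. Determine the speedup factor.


Amdahl's law: T_p = T × ((1-p) + p/N)
= 186 × ((1-0.9) + 0.9/15)
= 186 × (0.10 + 0.0600)
= 186 × 0.1600
= 29.76
Speedup = 186/29.76
= 6.25×


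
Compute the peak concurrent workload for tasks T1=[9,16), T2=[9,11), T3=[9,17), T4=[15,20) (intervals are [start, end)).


Check each time point for overlaps:
  t=9: 3 tasks active (T1, T2, T3)
Max concurrent = 3


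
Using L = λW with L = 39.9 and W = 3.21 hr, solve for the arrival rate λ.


Little's law: L = λW → λ = L / W
= 39.9 / 3.21
= 12.43 per hour


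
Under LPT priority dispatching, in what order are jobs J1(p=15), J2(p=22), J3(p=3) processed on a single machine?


LPT: sort by longest processing time first
  J2: p=22
  J1: p=15
  J3: p=3
Order: J2 → J1 → J3


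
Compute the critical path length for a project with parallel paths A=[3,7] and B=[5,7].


Path A: 3 + 7 = 10
Path B: 5 + 7 = 12
Critical path = longest = max(10, 12)
= 12 (Path B)


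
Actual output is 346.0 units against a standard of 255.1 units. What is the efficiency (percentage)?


Efficiency = (actual / standard) × 100
= (346.0 / 255.1) × 100
= 135.6%


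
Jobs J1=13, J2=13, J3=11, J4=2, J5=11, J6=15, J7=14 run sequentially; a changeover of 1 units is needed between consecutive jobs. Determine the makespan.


Makespan = Σ processing + (n-1) × setup
= (13 + 13 + 11 + 2 + 11 + 15 + 14) + (7-1)×1
= 79 + 6
= 85 time units


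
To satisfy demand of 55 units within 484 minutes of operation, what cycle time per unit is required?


Cycle time = available time / demand
= 484 / 55
= 8.80 min/unit


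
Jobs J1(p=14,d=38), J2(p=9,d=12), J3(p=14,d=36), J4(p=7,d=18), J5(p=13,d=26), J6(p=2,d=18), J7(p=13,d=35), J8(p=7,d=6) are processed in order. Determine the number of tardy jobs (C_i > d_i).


Completion vs due date:
  J1: C=14, d=38 → on time
  J2: C=23, d=12 → TARDY
  J3: C=37, d=36 → TARDY
  J4: C=44, d=18 → TARDY
  J5: C=57, d=26 → TARDY
  J6: C=59, d=18 → TARDY
  J7: C=72, d=35 → TARDY
  J8: C=79, d=6 → TARDY
Tardy jobs: J2, J3, J4, J5, J6, J7, J8
Count = 7


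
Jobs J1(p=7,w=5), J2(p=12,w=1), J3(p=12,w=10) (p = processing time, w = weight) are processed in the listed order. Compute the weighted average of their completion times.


Completion times:
  J1: C=7, w×C=5×7=35
  J2: C=19, w×C=1×19=19
  J3: C=31, w×C=10×31=310
Sum w×C = 364
Sum w = 16
Weighted avg = 364/16
= 22.75


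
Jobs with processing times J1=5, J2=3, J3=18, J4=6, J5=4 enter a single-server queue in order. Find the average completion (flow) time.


Completion times:
  J1: completes at 5
  J2: completes at 8
  J3: completes at 26
  J4: completes at 32
  J5: completes at 36
Sum = 107
Average = 107/5
= 21.40


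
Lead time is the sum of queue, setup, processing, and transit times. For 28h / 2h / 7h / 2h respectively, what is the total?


Lead time = queue + setup + processing + transit
= 28 + 2 + 7 + 2
= 39 hours


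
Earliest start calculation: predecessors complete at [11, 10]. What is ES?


ES = max of all predecessor completion times
Predecessors: [11, 10]
ES = max(11, 10)
= 11


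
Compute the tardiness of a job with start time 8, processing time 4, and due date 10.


Completion = start + processing = 8 + 4 = 12
Tardiness = max(0, C - d) = max(0, 12 - 10)
= max(0, 2)
= 2


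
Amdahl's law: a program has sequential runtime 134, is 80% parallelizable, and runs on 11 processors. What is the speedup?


Amdahl's law: T_p = T × ((1-p) + p/N)
= 134 × ((1-0.8) + 0.8/11)
= 134 × (0.20 + 0.0727)
= 134 × 0.2727
= 36.55
Speedup = 134/36.55
= 3.67×


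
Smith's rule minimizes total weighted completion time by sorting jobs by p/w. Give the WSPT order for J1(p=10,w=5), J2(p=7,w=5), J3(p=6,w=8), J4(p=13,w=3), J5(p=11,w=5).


WSPT (Smith's rule): sort by p/w ascending
  J3: p/w = 6/8 = 0.750
  J2: p/w = 7/5 = 1.400
  J1: p/w = 10/5 = 2.000
  J5: p/w = 11/5 = 2.200
  J4: p/w = 13/3 = 4.333
Order: J3 → J2 → J1 → J5 → J4


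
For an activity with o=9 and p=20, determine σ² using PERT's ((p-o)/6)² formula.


σ² = ((p - o) / 6)² = (p - o)² / 36
= (20 - 9)² / 36
= 11² / 36
= 121 / 36
= 3.3611


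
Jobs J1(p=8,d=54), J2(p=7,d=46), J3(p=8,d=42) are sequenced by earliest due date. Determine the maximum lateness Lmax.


EDD order: J3 → J2 → J1
Completion and lateness:
  J3: C=8, d=42, L=8-42=-34
  J2: C=15, d=46, L=15-46=-31
  J1: C=23, d=54, L=23-54=-31
Lmax = max(-34, -31, -31)
= -31


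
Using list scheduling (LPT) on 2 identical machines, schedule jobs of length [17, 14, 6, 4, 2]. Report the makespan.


Jobs (LPT sorted): [17, 14, 6, 4, 2]
Machines: 2
  J=17 → Machine 1 (load: 0+17=17)
  J=14 → Machine 2 (load: 0+14=14)
  J=6 → Machine 2 (load: 14+6=20)
  J=4 → Machine 1 (load: 17+4=21)
  J=2 → Machine 2 (load: 20+2=22)
Machine loads: [21, 22]
Makespan = max = 22 time units


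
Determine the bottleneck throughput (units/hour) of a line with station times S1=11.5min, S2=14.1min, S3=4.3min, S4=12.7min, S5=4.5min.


Bottleneck = longest station time
Station times: [11.5, 14.1, 4.3, 12.7, 4.5]
Max = 14.1 min
Rate = 60 / 14.1
= 4.26 units/hour (bottleneck: 14.1min)


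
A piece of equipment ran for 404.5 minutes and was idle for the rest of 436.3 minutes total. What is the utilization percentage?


Utilization = busy / total × 100
= 404.5 / 436.3 × 100
= 92.7%


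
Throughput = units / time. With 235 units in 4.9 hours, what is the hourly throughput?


Throughput = units / time
= 235 / 4.9
= 48.0 units/hour


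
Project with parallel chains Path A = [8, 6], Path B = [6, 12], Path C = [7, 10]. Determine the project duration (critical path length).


Path A: 8 + 6 = 14
Path B: 6 + 12 = 18
Path C: 7 + 10 = 17
Critical path = longest = max(14, 18, 17)
= 18 (Path B)


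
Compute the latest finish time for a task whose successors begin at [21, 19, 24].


LF = min of all successor start times
Successors start at: [21, 19, 24]
LF = min(21, 19, 24)
= 19


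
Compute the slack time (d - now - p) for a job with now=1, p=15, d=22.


Slack = due - current_time - processing
= 22 - 1 - 15
= 6


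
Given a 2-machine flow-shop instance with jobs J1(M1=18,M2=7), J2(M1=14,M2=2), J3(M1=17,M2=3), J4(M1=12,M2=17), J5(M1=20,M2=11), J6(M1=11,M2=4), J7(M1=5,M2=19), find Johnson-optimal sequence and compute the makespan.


Johnson's rule:
Group 1 (M1≤M2, sort by M1): ['J7', 'J4']
Group 2 (M1>M2, sort desc M2): ['J5', 'J1', 'J6', 'J3', 'J2']
Sequence: J7 → J4 → J5 → J1 → J6 → J3 → J2
Makespan calculation:
  J7: M1 done=5, M2 done=24
  J4: M1 done=17, M2 done=41
  J5: M1 done=37, M2 done=52
  J1: M1 done=55, M2 done=62
  J6: M1 done=66, M2 done=70
  J3: M1 done=83, M2 done=86
  J2: M1 done=97, M2 done=99
= Sequence: J7 → J4 → J5 → J1 → J6 → J3 → J2, Makespan: 99


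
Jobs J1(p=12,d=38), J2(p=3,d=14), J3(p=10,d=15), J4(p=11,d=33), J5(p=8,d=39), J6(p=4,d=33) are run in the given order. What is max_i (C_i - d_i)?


Lateness per job (L = C - d):
  J1: C=12, d=38, L=-26
  J2: C=15, d=14, L=1
  J3: C=25, d=15, L=10
  J4: C=36, d=33, L=3
  J5: C=44, d=39, L=5
  J6: C=48, d=33, L=15
Lmax = max(-26, 1, 10, 3, 5, 15)
= 15


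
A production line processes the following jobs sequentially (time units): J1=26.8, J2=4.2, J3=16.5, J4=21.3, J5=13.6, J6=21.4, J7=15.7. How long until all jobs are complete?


Sequential makespan: sum all processing times
= 26.8 + 4.2 + 16.5 + 21.3 + 13.6 + 21.4 + 15.7
= 119.5 time units


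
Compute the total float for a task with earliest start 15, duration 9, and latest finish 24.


EF = ES + duration = 15 + 9 = 24
LS = LF - duration = 24 - 9 = 15
Total Float = LF - EF = 24 - 24
(or LS - ES = 15 - 15)
= 0


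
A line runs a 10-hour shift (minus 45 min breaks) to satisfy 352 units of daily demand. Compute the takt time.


Available = 10×60 - 45 = 555 min
Takt time = 555 / 352
= 1.58 min/unit


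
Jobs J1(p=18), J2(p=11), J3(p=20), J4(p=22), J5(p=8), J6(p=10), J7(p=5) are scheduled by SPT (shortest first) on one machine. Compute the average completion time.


SPT order: J7 → J5 → J6 → J2 → J1 → J3 → J4
Completion times:
  J7: C=5
  J5: C=13
  J6: C=23
  J2: C=34
  J1: C=52
  J3: C=72
  J4: C=94
Sum = 293, n = 7
Mean flow = 293/7
= 41.86


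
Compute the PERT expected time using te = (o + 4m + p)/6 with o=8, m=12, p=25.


te = (o + 4m + p) / 6
= (8 + 4×12 + 25) / 6
= (8 + 48 + 25) / 6
= 81 / 6
= 13.50


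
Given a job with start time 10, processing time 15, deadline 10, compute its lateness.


Completion = 10 + 15 = 25
Lateness = C - d = 25 - 10
= 15


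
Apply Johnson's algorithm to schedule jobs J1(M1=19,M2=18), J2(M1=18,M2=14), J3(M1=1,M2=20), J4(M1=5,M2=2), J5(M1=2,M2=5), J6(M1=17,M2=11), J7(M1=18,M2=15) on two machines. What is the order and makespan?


Johnson's rule:
Group 1 (M1≤M2, sort by M1): ['J3', 'J5']
Group 2 (M1>M2, sort desc M2): ['J1', 'J7', 'J2', 'J6', 'J4']
Sequence: J3 → J5 → J1 → J7 → J2 → J6 → J4
Makespan calculation:
  J3: M1 done=1, M2 done=21
  J5: M1 done=3, M2 done=26
  J1: M1 done=22, M2 done=44
  J7: M1 done=40, M2 done=59
  J2: M1 done=58, M2 done=73
  J6: M1 done=75, M2 done=86
  J4: M1 done=80, M2 done=88
= Sequence: J3 → J5 → J1 → J7 → J2 → J6 → J4, Makespan: 88


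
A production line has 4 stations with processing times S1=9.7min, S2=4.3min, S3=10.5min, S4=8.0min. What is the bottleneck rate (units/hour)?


Bottleneck = longest station time
Station times: [9.7, 4.3, 10.5, 8.0]
Max = 10.5 min
Rate = 60 / 10.5
= 5.71 units/hour (bottleneck: 10.5min)


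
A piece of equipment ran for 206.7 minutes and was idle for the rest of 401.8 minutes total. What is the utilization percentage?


Utilization = busy / total × 100
= 206.7 / 401.8 × 100
= 51.4%


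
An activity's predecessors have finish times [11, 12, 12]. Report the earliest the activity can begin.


ES = max of all predecessor completion times
Predecessors: [11, 12, 12]
ES = max(11, 12, 12)
= 12


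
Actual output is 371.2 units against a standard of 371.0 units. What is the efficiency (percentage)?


Efficiency = (actual / standard) × 100
= (371.2 / 371.0) × 100
= 100.1%
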